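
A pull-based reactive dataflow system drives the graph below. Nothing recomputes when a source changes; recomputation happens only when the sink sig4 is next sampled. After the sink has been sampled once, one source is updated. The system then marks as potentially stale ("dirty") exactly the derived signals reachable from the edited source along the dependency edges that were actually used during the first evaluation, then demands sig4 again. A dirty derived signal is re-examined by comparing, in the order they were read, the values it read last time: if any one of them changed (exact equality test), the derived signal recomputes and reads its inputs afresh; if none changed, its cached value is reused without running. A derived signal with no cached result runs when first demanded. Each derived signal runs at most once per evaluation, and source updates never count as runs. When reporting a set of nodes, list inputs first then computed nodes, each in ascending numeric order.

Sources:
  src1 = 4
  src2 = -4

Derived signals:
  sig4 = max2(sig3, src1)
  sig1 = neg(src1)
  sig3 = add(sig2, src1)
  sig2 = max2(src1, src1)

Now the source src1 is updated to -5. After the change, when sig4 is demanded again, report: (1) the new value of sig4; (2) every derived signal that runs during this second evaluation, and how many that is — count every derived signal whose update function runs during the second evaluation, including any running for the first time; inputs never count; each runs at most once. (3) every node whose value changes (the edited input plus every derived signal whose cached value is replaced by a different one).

New value of sig4: -5.
Derived signals that run: sig2, sig3, sig4 — 3 in total.
Values that change: src1, sig2, sig3, sig4.

First evaluation (everything demanded from the output):
  sig2 = max2(4, 4) = 4
  sig3 = add(4, 4) = 8
  sig4 = max2(8, 4) = 8

Propagation after the edit:
  sig2: runs — src1 4->-5; src1 4->-5; result -5.
  sig3: runs — sig2 4->-5; src1 4->-5; result -10.
  sig4: runs — sig3 8->-10; src1 4->-5; result -5.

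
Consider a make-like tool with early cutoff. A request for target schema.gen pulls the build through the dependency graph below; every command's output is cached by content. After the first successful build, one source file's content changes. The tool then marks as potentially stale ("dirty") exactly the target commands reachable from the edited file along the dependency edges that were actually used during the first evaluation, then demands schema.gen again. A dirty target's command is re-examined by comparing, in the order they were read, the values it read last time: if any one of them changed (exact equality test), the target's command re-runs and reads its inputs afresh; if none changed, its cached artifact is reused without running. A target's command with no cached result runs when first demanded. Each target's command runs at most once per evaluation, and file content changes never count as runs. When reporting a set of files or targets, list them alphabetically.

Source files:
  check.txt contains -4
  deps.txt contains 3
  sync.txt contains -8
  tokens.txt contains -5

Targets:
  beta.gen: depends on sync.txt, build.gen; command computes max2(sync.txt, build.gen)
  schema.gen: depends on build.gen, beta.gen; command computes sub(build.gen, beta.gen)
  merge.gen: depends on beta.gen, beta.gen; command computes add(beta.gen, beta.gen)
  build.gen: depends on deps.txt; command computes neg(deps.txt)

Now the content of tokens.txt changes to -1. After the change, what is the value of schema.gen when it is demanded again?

First demand of the output computes:
  build.gen = neg(3) = -3
  beta.gen = max2(-8, -3) = -3
  schema.gen = sub(-3, -3) = 0

After the edit, cleaning proceeds:
  no node depends on tokens.txt at all; the second demand re-runs nothing.

Note the shortcut — nothing in the graph depends on tokens.txt at all, so no recomputation happens.

Demanding schema.gen again yields 0.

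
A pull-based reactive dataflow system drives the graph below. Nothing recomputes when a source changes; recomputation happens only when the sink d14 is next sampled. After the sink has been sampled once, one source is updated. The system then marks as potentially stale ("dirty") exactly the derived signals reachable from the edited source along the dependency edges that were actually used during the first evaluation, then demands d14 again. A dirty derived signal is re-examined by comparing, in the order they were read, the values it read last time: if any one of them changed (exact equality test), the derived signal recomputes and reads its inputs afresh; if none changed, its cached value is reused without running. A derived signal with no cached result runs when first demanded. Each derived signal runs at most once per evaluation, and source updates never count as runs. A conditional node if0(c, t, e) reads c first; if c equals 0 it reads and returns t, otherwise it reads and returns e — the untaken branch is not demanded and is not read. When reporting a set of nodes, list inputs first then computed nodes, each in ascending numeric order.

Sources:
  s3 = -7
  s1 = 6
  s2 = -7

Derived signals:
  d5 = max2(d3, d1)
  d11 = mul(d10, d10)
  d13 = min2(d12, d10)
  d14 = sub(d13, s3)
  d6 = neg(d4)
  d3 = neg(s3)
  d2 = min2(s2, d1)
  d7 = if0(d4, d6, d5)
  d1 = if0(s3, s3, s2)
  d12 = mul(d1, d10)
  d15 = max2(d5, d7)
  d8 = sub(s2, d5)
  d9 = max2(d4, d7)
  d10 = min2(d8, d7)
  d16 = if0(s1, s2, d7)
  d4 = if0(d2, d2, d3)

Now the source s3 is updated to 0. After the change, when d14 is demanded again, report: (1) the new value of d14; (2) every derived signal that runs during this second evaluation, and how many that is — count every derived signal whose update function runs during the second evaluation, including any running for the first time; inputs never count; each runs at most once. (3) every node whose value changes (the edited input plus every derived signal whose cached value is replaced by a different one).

New value of d14: -7.
Derived signals that run: d1, d2, d3, d4, d5, d6, d7, d8, d10, d12, d13, d14 — 12 in total.
Values that change: s3, d1, d3, d4, d5, d7, d8, d10, d12, d13.
Key observation: a condition flipped, so demand reaches new nodes — d6 runs for the first time.

First evaluation (everything demanded from the output):
  d1 = if0(s3=-7 -> else branch s2) = -7
  d2 = min2(-7, -7) = -7
  d3 = neg(-7) = 7
  d4 = if0(d2=-7 -> else branch d3) = 7
  d5 = max2(7, -7) = 7
  d7 = if0(d4=7 -> else branch d5) = 7
  d8 = sub(-7, 7) = -14
  d10 = min2(-14, 7) = -14
  d12 = mul(-7, -14) = 98
  d13 = min2(98, -14) = -14
  d14 = sub(-14, -7) = -7

Propagation after the edit:
  d1: runs — s3 -7->0; result 0.
  d2: runs — d1 -7->0; result -7 (same value as before).
  d3: runs — s3 -7->0; result 0.
  d4: runs — d3 7->0; result 0.
  d5: runs — d3 7->0; d1 -7->0; result 0.
  d6: demanded for the first time — runs, produces 0.
  d7: runs — d4 7->0; d5 7->0; result 0.
  d8: runs — d5 7->0; result -7.
  d10: runs — d8 -14->-7; d7 7->0; result -7.
  d12: runs — d1 -7->0; d10 -14->-7; result 0.
  d13: runs — d12 98->0; d10 -14->-7; result -7.
  d14: runs — d13 -14->-7; s3 -7->0; result -7 (same value as before).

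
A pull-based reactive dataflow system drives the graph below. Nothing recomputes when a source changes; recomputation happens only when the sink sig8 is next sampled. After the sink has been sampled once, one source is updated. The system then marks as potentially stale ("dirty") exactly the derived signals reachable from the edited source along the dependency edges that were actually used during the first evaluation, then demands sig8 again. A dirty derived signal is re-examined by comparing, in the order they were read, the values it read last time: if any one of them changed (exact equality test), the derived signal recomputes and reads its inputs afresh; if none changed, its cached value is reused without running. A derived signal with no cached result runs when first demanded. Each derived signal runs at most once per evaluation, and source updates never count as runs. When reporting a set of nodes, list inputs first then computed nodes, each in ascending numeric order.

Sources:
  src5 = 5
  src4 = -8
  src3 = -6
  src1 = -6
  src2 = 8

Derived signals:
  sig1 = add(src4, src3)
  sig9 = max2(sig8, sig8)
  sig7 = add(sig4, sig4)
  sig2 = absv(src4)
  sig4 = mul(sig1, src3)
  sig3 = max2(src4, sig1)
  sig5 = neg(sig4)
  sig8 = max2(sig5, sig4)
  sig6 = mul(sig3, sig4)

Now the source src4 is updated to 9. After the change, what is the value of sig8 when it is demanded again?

New value of sig8: 18.

First evaluation (everything demanded from the output):
  sig1 = add(-8, -6) = -14
  sig4 = mul(-14, -6) = 84
  sig5 = neg(84) = -84
  sig8 = max2(-84, 84) = 84

Propagation after the edit:
  sig1: runs — src4 -8->9; result 3.
  sig4: runs — sig1 -14->3; result -18.
  sig5: runs — sig4 84->-18; result 18.
  sig8: runs — sig5 -84->18; sig4 84->-18; result 18.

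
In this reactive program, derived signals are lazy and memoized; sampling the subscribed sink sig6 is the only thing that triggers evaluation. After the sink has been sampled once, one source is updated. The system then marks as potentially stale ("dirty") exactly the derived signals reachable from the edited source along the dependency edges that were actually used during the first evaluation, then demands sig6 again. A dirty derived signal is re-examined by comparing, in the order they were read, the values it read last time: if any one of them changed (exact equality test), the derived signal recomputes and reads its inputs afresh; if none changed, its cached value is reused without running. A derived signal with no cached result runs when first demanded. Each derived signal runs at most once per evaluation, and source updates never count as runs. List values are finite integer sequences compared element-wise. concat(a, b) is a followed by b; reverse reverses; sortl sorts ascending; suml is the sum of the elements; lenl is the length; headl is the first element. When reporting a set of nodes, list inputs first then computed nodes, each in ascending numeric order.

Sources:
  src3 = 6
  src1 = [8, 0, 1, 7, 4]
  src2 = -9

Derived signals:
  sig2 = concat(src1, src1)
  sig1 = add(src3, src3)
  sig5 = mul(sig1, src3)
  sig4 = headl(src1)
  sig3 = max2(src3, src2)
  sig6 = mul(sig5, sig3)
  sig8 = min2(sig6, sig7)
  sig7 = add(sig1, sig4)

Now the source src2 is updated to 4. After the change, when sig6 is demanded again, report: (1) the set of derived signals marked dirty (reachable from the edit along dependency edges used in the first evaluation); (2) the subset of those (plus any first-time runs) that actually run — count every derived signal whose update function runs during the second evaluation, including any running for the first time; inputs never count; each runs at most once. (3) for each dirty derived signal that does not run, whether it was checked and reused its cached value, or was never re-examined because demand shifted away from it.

First demand of the output computes:
  sig1 = add(6, 6) = 12
  sig3 = max2(6, -9) = 6
  sig5 = mul(12, 6) = 72
  sig6 = mul(72, 6) = 432

After the edit, cleaning proceeds:
  sig3: a read changed (src2 -9->4) — executes, giving 6 — identical to its old value.
  sig6: dirty, but its reads are unchanged (sig5 unchanged, sig3 unchanged); cached 432 stands.

Note the absorption at sig3: it re-runs yet its value is the same, leaving the output's value untouched.

The edit dirties: sig3, sig6.
1 derived signals run: sig3.
Cache hits after checking: sig6.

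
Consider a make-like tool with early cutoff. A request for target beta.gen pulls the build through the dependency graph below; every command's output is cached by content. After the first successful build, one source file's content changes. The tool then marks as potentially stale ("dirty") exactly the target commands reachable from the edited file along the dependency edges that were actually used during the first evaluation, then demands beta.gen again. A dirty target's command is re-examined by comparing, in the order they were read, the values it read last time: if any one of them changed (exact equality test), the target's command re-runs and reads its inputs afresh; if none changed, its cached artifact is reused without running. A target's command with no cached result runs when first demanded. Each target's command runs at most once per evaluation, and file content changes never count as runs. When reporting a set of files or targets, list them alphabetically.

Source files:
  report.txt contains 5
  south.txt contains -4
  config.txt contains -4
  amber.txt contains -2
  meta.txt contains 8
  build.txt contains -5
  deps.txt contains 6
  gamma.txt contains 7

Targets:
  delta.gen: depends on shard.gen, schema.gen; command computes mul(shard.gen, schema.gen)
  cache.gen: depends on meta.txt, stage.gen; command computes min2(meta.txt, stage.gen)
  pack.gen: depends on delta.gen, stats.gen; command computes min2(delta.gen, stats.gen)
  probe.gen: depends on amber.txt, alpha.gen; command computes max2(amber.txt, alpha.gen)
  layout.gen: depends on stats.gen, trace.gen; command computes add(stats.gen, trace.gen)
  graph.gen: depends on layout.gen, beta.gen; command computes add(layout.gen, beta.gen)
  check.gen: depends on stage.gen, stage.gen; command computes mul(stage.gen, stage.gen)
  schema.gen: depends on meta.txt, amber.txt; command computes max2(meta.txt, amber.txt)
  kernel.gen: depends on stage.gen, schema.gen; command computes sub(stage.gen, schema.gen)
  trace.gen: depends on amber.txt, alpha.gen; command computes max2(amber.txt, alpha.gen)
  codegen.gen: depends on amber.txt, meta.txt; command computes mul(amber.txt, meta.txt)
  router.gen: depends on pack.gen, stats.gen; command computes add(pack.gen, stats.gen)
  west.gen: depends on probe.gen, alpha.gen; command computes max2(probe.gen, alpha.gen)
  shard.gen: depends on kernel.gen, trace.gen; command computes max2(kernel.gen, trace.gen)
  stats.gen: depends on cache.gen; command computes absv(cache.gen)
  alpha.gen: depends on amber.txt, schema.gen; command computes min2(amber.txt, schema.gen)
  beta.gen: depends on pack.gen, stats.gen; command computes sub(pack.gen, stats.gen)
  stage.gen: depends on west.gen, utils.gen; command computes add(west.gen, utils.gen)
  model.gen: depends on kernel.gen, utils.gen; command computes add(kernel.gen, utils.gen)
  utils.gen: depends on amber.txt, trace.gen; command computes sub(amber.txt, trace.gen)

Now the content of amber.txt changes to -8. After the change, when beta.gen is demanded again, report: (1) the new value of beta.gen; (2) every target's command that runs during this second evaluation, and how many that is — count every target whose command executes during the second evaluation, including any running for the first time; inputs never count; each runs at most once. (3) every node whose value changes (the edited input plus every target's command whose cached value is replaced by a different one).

Demanding beta.gen again yields -72.
14 target commands run: alpha.gen, beta.gen, cache.gen, delta.gen, kernel.gen, pack.gen, probe.gen, schema.gen, shard.gen, stage.gen, stats.gen, trace.gen, utils.gen, west.gen.
The nodes whose values change: alpha.gen, amber.txt, beta.gen, cache.gen, delta.gen, kernel.gen, pack.gen, probe.gen, shard.gen, stage.gen, stats.gen, trace.gen, west.gen.

First demand of the output computes:
  schema.gen = max2(8, -2) = 8
  alpha.gen = min2(-2, 8) = -2
  probe.gen = max2(-2, -2) = -2
  trace.gen = max2(-2, -2) = -2
  utils.gen = sub(-2, -2) = 0
  west.gen = max2(-2, -2) = -2
  stage.gen = add(-2, 0) = -2
  cache.gen = min2(8, -2) = -2
  kernel.gen = sub(-2, 8) = -10
  shard.gen = max2(-10, -2) = -2
  delta.gen = mul(-2, 8) = -16
  stats.gen = absv(-2) = 2
  pack.gen = min2(-16, 2) = -16
  beta.gen = sub(-16, 2) = -18

After the edit, cleaning proceeds:
  schema.gen: a read changed (amber.txt -2->-8) — executes, giving 8 — identical to its old value.
  alpha.gen: a read changed (amber.txt -2->-8) — executes, giving -8.
  probe.gen: a read changed (amber.txt -2->-8; alpha.gen -2->-8) — executes, giving -8.
  trace.gen: a read changed (amber.txt -2->-8; alpha.gen -2->-8) — executes, giving -8.
  utils.gen: a read changed (amber.txt -2->-8; trace.gen -2->-8) — executes, giving 0 — identical to its old value.
  west.gen: a read changed (probe.gen -2->-8; alpha.gen -2->-8) — executes, giving -8.
  stage.gen: a read changed (west.gen -2->-8) — executes, giving -8.
  cache.gen: a read changed (stage.gen -2->-8) — executes, giving -8.
  kernel.gen: a read changed (stage.gen -2->-8) — executes, giving -16.
  shard.gen: a read changed (kernel.gen -10->-16; trace.gen -2->-8) — executes, giving -8.
  delta.gen: a read changed (shard.gen -2->-8) — executes, giving -64.
  stats.gen: a read changed (cache.gen -2->-8) — executes, giving 8.
  pack.gen: a read changed (delta.gen -16->-64; stats.gen 2->8) — executes, giving -64.
  beta.gen: a read changed (pack.gen -16->-64; stats.gen 2->8) — executes, giving -72.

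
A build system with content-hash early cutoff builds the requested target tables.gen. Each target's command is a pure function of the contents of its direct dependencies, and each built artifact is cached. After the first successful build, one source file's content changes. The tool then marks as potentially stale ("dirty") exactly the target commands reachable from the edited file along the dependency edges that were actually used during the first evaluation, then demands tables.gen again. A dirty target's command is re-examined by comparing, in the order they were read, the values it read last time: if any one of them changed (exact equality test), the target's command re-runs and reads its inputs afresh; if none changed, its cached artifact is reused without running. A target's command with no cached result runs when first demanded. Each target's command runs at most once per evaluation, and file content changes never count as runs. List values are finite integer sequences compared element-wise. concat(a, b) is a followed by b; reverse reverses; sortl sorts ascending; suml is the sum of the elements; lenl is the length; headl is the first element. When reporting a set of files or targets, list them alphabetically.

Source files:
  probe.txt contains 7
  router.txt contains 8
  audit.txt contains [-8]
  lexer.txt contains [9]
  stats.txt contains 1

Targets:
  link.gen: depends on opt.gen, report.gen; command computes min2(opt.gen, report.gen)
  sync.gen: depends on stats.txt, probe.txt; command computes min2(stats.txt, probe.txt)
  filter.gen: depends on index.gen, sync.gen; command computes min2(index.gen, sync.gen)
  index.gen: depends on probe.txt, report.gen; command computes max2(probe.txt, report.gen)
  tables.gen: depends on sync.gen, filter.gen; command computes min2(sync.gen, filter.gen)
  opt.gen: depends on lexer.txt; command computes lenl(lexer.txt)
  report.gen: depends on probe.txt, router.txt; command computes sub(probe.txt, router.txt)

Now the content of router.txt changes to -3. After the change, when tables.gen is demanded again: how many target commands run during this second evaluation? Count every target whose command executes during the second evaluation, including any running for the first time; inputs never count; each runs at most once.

First evaluation (everything demanded from the output):
  report.gen = sub(7, 8) = -1
  index.gen = max2(7, -1) = 7
  sync.gen = min2(1, 7) = 1
  filter.gen = min2(7, 1) = 1
  tables.gen = min2(1, 1) = 1

Propagation after the edit:
  report.gen: runs — router.txt 8->-3; result 10.
  index.gen: runs — report.gen -1->10; result 10.
  filter.gen: runs — index.gen 7->10; result 1 (same value as before).
  tables.gen: checked — values it read are unchanged (sync.gen unchanged, filter.gen unchanged); reused cached 1 without running.

Key observation: the change is absorbed at filter.gen — it re-runs but produces the same value, and the output's value is unchanged.

Target commands that run: filter.gen, index.gen, report.gen — 3 in total.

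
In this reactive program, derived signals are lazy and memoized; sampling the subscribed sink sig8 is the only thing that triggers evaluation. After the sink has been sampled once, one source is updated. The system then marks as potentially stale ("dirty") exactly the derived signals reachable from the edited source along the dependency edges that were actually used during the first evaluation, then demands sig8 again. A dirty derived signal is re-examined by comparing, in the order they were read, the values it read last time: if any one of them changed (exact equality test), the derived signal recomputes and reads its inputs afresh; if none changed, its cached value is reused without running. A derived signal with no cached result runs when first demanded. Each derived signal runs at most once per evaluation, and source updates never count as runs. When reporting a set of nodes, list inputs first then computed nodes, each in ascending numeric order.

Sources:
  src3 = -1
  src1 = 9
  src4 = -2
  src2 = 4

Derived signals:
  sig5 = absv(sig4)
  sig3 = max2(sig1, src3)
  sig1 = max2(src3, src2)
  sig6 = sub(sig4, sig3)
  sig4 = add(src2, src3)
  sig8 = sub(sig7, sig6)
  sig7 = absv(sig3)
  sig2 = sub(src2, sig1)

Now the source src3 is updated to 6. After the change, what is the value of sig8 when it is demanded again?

Demanding sig8 again yields 2.

First demand of the output computes:
  sig1 = max2(-1, 4) = 4
  sig3 = max2(4, -1) = 4
  sig4 = add(4, -1) = 3
  sig6 = sub(3, 4) = -1
  sig7 = absv(4) = 4
  sig8 = sub(4, -1) = 5

After the edit, cleaning proceeds:
  sig1: a read changed (src3 -1->6) — executes, giving 6.
  sig3: a read changed (sig1 4->6; src3 -1->6) — executes, giving 6.
  sig4: a read changed (src3 -1->6) — executes, giving 10.
  sig6: a read changed (sig4 3->10; sig3 4->6) — executes, giving 4.
  sig7: a read changed (sig3 4->6) — executes, giving 6.
  sig8: a read changed (sig7 4->6; sig6 -1->4) — executes, giving 2.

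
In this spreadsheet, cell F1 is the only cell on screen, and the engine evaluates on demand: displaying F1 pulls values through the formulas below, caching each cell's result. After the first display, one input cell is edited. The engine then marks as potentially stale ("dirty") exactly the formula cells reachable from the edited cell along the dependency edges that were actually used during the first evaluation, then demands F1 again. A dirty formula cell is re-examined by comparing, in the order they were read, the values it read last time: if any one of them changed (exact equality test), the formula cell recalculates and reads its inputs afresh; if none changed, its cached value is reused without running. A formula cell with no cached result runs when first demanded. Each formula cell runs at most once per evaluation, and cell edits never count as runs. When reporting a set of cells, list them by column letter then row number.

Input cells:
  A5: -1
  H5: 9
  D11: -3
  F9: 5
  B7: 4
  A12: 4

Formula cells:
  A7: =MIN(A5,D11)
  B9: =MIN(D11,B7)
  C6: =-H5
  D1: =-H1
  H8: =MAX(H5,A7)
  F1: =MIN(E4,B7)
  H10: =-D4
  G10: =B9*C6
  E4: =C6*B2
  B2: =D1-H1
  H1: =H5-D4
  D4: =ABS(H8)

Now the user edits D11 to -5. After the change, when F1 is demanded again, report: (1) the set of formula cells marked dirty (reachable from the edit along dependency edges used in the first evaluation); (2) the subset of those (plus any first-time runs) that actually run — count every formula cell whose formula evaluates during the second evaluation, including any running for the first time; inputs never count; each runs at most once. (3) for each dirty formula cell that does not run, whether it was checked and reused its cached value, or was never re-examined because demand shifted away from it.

Initial pass — values computed on the first demand:
  A7 = MIN(-1, -3) = -3
  C6 = -(9) = -9
  H8 = MAX(9, -3) = 9
  D4 = ABS(9) = 9
  H1 = 9 - 9 = 0
  D1 = -(0) = 0
  B2 = 0 - 0 = 0
  E4 = -9 * 0 = 0
  F1 = MIN(0, 4) = 0

Second demand — change propagation:
  A7: re-runs because D11 -3->-5; new result -5.
  H8: re-runs because A7 -3->-5; new result 9 (unchanged).
  D4: re-examined; everything it read last time is the same (H8 unchanged) — cache 9 kept, no run.
  H1: re-examined; everything it read last time is the same (H5 unchanged, D4 unchanged) — cache 0 kept, no run.
  D1: re-examined; everything it read last time is the same (H1 unchanged) — cache 0 kept, no run.
  B2: re-examined; everything it read last time is the same (D1 unchanged, H1 unchanged) — cache 0 kept, no run.
  E4: re-examined; everything it read last time is the same (C6 unchanged, B2 unchanged) — cache 0 kept, no run.
  F1: re-examined; everything it read last time is the same (E4 unchanged, B7 unchanged) — cache 0 kept, no run.

The important point: H8 recomputes to an identical value, and the output ends up unchanged.

Dirty set: A7, B2, D1, D4, E4, F1, H1, H8.
Run set: A7, H8 (2 run).
Re-examined without running (cache reused): B2, D1, D4, E4, F1, H1.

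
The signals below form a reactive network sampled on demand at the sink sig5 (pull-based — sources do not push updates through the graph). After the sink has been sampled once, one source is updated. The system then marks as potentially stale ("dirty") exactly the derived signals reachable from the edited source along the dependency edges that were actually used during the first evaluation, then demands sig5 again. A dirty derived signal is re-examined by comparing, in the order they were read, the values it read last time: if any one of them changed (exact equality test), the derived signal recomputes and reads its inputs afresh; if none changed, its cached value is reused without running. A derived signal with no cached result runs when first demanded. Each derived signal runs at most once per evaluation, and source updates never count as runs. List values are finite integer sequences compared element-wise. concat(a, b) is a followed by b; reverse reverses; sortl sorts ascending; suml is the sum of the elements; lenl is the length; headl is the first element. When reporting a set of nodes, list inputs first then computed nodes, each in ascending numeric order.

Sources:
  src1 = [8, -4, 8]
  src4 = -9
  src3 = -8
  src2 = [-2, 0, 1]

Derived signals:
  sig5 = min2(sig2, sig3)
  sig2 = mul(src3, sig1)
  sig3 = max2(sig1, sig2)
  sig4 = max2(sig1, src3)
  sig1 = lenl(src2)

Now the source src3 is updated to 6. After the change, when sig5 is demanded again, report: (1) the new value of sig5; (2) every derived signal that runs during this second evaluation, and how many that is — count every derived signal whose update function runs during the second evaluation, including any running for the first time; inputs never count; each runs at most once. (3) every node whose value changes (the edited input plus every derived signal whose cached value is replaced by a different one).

Initial pass — values computed on the first demand:
  sig1 = lenl([-2, 0, 1]) = 3
  sig2 = mul(-8, 3) = -24
  sig3 = max2(3, -24) = 3
  sig5 = min2(-24, 3) = -24

Second demand — change propagation:
  sig2: re-runs because src3 -8->6; new result 18.
  sig3: re-runs because sig2 -24->18; new result 18.
  sig5: re-runs because sig2 -24->18; sig3 3->18; new result 18.

sig5 now evaluates to 18.
Run set: sig2, sig3, sig5 (3 run).
Changed values: src3, sig2, sig3, sig5.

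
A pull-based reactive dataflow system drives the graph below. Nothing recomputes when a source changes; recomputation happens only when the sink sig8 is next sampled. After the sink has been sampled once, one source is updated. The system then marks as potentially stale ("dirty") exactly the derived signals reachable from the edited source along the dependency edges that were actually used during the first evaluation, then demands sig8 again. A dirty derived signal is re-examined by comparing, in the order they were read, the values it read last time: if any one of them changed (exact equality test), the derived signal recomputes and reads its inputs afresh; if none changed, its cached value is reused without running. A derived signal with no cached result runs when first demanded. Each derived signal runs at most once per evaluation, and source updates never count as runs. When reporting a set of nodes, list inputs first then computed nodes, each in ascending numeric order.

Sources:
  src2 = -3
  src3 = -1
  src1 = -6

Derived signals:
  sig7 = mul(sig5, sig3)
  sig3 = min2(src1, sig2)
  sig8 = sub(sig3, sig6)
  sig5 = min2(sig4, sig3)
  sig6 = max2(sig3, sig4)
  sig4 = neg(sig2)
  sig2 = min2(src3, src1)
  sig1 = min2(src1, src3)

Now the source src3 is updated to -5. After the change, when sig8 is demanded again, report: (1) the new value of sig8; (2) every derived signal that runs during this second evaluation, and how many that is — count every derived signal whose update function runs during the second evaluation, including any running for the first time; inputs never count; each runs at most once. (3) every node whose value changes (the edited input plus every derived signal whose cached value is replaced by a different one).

First evaluation (everything demanded from the output):
  sig2 = min2(-1, -6) = -6
  sig3 = min2(-6, -6) = -6
  sig4 = neg(-6) = 6
  sig6 = max2(-6, 6) = 6
  sig8 = sub(-6, 6) = -12

Propagation after the edit:
  sig2: runs — src3 -1->-5; result -6 (same value as before).
  sig3: checked — values it read are unchanged (src1 unchanged, sig2 unchanged); reused cached -6 without running.
  sig4: checked — values it read are unchanged (sig2 unchanged); reused cached 6 without running.
  sig6: checked — values it read are unchanged (sig3 unchanged, sig4 unchanged); reused cached 6 without running.
  sig8: checked — values it read are unchanged (sig3 unchanged, sig6 unchanged); reused cached -12 without running.

Key observation: the change is absorbed at sig2 — it re-runs but produces the same value, and the output's value is unchanged.

New value of sig8: -12.
Derived signals that run: sig2 — 1 in total.
Values that change: src3.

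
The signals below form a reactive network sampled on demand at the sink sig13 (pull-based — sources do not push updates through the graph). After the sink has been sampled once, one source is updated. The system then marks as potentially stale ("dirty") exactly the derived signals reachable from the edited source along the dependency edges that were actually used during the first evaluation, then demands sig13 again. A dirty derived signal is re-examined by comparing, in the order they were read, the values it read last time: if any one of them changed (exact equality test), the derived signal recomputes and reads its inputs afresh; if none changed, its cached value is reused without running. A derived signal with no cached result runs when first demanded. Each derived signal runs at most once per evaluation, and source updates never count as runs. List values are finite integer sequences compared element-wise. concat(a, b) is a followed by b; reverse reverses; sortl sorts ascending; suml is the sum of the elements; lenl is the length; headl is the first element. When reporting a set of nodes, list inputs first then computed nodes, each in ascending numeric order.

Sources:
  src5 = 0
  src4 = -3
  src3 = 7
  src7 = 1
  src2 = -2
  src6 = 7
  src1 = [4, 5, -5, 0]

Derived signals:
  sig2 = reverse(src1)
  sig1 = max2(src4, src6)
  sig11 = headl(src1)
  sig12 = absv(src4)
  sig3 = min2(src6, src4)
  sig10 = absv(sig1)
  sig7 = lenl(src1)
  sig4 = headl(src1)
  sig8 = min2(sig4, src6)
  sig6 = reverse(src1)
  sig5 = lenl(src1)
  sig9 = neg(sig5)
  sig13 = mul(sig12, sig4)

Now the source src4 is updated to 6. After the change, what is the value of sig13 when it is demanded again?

Initial pass — values computed on the first demand:
  sig4 = headl([4, 5, -5, 0]) = 4
  sig12 = absv(-3) = 3
  sig13 = mul(3, 4) = 12

Second demand — change propagation:
  sig12: re-runs because src4 -3->6; new result 6.
  sig13: re-runs because sig12 3->6; new result 24.

sig13 now evaluates to 24.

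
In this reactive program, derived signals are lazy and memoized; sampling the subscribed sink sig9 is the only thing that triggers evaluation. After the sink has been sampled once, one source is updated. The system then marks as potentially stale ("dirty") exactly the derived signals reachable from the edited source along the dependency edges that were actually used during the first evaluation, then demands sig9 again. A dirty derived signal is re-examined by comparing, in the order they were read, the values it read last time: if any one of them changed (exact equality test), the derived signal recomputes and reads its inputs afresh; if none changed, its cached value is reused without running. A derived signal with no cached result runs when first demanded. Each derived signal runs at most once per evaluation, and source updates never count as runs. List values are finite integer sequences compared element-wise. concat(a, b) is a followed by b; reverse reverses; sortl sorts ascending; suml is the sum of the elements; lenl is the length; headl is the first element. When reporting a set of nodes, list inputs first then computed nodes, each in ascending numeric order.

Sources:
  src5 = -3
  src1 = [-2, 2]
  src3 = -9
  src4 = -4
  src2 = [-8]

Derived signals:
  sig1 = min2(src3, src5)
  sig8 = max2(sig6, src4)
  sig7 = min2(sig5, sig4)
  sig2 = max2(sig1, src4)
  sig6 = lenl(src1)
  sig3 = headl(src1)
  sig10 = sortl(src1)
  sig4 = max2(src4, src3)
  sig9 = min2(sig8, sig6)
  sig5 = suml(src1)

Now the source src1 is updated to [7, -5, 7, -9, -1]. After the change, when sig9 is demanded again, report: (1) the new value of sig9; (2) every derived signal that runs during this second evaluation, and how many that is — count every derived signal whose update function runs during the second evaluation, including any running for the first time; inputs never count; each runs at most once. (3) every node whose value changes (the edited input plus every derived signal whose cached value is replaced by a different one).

Demanding sig9 again yields 5.
3 derived signals run: sig6, sig8, sig9.
The nodes whose values change: src1, sig6, sig8, sig9.

First demand of the output computes:
  sig6 = lenl([-2, 2]) = 2
  sig8 = max2(2, -4) = 2
  sig9 = min2(2, 2) = 2

After the edit, cleaning proceeds:
  sig6: a read changed (src1 [-2, 2]->[7, -5, 7, -9, -1]) — executes, giving 5.
  sig8: a read changed (sig6 2->5) — executes, giving 5.
  sig9: a read changed (sig8 2->5; sig6 2->5) — executes, giving 5.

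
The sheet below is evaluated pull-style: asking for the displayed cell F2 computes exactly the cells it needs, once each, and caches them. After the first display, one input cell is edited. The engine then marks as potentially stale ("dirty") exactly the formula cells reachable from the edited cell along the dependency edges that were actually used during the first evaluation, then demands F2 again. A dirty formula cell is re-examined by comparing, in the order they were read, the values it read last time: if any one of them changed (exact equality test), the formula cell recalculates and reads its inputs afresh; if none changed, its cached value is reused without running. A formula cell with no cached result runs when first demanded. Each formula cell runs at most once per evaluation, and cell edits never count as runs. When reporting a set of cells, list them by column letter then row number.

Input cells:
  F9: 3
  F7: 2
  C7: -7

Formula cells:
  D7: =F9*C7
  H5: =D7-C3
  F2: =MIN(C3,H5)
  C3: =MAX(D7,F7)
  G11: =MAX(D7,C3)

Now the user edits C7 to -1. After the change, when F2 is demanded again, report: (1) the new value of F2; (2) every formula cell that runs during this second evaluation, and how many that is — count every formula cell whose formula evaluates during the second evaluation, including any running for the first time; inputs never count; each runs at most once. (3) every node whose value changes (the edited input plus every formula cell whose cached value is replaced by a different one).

Demanding F2 again yields -5.
4 formula cells run: C3, D7, F2, H5.
The nodes whose values change: C7, D7, F2, H5.

First demand of the output computes:
  D7 = 3 * -7 = -21
  C3 = MAX(-21, 2) = 2
  H5 = -21 - 2 = -23
  F2 = MIN(2, -23) = -23

After the edit, cleaning proceeds:
  D7: a read changed (C7 -7->-1) — executes, giving -3.
  C3: a read changed (D7 -21->-3) — executes, giving 2 — identical to its old value.
  H5: a read changed (D7 -21->-3) — executes, giving -5.
  F2: a read changed (H5 -23->-5) — executes, giving -5.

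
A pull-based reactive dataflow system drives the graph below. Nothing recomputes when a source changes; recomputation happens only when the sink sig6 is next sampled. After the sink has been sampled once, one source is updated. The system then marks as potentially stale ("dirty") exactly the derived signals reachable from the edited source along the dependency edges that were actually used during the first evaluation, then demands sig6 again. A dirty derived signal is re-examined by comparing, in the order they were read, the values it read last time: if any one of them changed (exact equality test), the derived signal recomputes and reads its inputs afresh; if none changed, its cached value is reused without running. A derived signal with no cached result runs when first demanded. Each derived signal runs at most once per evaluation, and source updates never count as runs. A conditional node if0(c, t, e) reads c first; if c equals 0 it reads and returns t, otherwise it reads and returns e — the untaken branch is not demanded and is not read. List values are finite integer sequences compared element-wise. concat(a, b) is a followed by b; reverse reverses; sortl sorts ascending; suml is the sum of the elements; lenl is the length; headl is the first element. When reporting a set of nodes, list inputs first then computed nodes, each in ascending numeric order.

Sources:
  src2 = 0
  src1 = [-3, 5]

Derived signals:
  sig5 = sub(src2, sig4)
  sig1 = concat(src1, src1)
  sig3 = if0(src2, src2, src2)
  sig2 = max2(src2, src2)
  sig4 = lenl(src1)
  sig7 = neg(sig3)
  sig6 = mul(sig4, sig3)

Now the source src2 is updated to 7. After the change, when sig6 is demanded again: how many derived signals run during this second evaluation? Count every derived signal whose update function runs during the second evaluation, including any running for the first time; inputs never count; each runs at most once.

First evaluation (everything demanded from the output):
  sig3 = if0(src2=0 -> then branch src2) = 0
  sig4 = lenl([-3, 5]) = 2
  sig6 = mul(2, 0) = 0

Propagation after the edit:
  sig3: runs — src2 0->7; src2 0->7; result 7.
  sig6: runs — sig3 0->7; result 14.

Derived signals that run: sig3, sig6 — 2 in total.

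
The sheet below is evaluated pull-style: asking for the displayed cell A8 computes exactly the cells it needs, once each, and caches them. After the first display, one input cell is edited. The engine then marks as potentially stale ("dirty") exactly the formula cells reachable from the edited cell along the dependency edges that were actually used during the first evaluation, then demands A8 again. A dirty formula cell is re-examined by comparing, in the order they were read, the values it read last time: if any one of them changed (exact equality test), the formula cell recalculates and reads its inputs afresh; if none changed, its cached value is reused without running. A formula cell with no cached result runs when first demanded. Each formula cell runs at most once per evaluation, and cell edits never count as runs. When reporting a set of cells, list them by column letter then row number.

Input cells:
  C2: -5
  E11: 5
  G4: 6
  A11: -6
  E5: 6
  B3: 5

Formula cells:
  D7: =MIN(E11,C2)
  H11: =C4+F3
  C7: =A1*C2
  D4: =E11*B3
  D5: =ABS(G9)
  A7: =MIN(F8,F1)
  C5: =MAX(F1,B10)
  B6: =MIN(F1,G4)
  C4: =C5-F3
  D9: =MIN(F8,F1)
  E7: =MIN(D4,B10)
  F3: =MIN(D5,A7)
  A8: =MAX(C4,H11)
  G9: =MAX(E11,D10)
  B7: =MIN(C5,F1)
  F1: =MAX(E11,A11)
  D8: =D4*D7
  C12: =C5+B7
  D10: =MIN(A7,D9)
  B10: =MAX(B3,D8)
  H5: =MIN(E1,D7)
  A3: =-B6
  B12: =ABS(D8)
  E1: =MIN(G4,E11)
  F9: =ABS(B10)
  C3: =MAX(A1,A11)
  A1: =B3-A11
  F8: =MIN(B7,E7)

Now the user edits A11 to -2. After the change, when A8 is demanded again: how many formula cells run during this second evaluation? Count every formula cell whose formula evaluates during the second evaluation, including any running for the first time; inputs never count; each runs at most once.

1 formula cells run: F1.
Note the absorption at F1: it re-runs yet its value is the same, leaving the output's value untouched.

First demand of the output computes:
  D4 = 5 * 5 = 25
  D7 = MIN(5, -5) = -5
  D8 = 25 * -5 = -125
  B10 = MAX(5, -125) = 5
  E7 = MIN(25, 5) = 5
  F1 = MAX(5, -6) = 5
  C5 = MAX(5, 5) = 5
  B7 = MIN(5, 5) = 5
  F8 = MIN(5, 5) = 5
  A7 = MIN(5, 5) = 5
  D9 = MIN(5, 5) = 5
  D10 = MIN(5, 5) = 5
  G9 = MAX(5, 5) = 5
  D5 = ABS(5) = 5
  F3 = MIN(5, 5) = 5
  C4 = 5 - 5 = 0
  H11 = 0 + 5 = 5
  A8 = MAX(0, 5) = 5

After the edit, cleaning proceeds:
  F1: a read changed (A11 -6->-2) — executes, giving 5 — identical to its old value.
  C5: dirty, but its reads are unchanged (F1 unchanged, B10 unchanged); cached 5 stands.
  B7: dirty, but its reads are unchanged (C5 unchanged, F1 unchanged); cached 5 stands.
  F8: dirty, but its reads are unchanged (B7 unchanged, E7 unchanged); cached 5 stands.
  A7: dirty, but its reads are unchanged (F8 unchanged, F1 unchanged); cached 5 stands.
  D9: dirty, but its reads are unchanged (F8 unchanged, F1 unchanged); cached 5 stands.
  D10: dirty, but its reads are unchanged (A7 unchanged, D9 unchanged); cached 5 stands.
  G9: dirty, but its reads are unchanged (E11 unchanged, D10 unchanged); cached 5 stands.
  D5: dirty, but its reads are unchanged (G9 unchanged); cached 5 stands.
  F3: dirty, but its reads are unchanged (D5 unchanged, A7 unchanged); cached 5 stands.
  C4: dirty, but its reads are unchanged (C5 unchanged, F3 unchanged); cached 0 stands.
  H11: dirty, but its reads are unchanged (C4 unchanged, F3 unchanged); cached 5 stands.
  A8: dirty, but its reads are unchanged (C4 unchanged, H11 unchanged); cached 5 stands.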